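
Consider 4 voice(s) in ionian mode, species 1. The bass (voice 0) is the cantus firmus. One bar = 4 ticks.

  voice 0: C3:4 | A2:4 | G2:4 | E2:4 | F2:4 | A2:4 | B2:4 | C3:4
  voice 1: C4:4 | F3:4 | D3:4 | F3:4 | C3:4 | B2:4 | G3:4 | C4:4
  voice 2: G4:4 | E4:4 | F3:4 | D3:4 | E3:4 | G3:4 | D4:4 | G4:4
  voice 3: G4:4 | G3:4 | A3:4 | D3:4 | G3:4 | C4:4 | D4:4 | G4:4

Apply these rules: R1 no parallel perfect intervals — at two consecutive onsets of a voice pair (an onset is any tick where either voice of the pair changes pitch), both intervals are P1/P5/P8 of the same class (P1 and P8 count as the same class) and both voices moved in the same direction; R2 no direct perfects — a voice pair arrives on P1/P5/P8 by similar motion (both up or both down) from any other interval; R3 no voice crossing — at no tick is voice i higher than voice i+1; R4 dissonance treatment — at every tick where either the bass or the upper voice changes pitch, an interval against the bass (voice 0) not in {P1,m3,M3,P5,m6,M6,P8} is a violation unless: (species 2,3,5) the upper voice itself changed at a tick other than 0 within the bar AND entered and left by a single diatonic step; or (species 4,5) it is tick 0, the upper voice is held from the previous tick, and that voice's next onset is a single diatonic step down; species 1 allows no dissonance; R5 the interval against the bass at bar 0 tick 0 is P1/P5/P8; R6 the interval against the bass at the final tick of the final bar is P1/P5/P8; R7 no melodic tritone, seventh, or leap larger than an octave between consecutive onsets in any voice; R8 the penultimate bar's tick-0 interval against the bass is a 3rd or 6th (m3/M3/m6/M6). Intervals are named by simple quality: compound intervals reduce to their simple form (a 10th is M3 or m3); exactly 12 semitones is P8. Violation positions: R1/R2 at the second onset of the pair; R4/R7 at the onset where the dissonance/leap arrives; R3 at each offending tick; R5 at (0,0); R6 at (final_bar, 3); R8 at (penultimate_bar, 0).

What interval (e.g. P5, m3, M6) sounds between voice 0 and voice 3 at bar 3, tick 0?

m7

voice 0=E2 voice 3=D3 -> m7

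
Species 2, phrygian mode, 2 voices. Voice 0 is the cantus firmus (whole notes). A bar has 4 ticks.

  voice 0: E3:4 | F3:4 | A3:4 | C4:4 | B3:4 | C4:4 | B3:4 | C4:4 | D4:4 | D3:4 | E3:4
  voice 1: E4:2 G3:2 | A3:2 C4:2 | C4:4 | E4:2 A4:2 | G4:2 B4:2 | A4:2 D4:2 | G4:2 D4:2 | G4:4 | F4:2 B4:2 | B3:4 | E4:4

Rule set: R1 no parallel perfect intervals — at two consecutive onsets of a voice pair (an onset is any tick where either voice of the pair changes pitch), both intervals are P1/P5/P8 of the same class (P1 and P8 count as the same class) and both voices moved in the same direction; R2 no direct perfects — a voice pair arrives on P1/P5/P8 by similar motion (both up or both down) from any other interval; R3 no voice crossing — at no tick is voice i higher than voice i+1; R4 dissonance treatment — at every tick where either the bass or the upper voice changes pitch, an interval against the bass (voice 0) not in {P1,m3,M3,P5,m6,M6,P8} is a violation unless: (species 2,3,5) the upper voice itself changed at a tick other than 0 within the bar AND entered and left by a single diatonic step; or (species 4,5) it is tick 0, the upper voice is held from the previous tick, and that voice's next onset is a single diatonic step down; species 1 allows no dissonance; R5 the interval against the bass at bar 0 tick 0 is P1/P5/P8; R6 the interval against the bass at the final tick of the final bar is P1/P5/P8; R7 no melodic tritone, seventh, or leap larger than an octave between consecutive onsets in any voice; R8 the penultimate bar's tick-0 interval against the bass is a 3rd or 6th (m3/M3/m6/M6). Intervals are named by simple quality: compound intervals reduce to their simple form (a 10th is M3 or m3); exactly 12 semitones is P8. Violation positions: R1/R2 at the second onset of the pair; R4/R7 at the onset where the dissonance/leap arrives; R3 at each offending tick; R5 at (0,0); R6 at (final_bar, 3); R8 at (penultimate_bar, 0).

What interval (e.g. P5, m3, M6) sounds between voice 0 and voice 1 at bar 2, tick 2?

voice 0=A3 voice 1=C4 -> m3

m3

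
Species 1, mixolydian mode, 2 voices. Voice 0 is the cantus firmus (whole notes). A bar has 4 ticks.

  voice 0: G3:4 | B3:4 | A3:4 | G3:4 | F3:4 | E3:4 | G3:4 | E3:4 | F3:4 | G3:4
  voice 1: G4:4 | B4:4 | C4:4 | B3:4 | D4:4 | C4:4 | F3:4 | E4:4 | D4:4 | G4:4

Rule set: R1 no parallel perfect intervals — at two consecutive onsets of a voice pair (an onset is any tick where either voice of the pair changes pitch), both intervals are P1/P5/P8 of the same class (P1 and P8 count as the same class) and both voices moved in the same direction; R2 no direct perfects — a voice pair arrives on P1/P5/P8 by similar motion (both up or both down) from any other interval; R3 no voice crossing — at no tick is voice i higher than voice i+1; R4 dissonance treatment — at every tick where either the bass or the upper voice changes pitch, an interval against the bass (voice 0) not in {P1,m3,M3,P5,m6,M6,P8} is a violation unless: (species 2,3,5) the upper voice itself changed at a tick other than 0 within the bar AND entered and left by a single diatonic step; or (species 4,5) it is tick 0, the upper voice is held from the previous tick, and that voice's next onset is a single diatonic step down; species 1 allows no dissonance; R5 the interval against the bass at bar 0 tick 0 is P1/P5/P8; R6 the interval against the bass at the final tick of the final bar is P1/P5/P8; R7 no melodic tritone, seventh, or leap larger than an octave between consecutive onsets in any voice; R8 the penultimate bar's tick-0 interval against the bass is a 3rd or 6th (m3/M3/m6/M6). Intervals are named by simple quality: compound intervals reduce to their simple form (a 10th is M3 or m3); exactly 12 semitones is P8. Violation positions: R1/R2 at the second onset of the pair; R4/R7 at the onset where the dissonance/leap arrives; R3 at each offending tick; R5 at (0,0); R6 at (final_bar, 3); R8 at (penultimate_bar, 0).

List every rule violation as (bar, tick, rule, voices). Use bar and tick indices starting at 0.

(1, 0, R1, (0, 1))
(2, 0, R7, (1,))
(6, 0, R3, (0, 1))
(6, 0, R4, (0, 1))
(6, 1, R3, (0, 1))
(6, 2, R3, (0, 1))
(6, 3, R3, (0, 1))
(7, 0, R7, (1,))
(9, 0, R2, (0, 1))

bar 0: v0=G3 v1=G4 downbeat P8
bar 1: v0=B3 v1=B4 downbeat P8
bar 2: v0=A3 v1=C4 downbeat m3
bar 3: v0=G3 v1=B3 downbeat M3
bar 4: v0=F3 v1=D4 downbeat M6
bar 5: v0=E3 v1=C4 downbeat m6
bar 6: v0=G3 v1=F3 downbeat M2
bar 7: v0=E3 v1=E4 downbeat P8
bar 8: v0=F3 v1=D4 downbeat M6
bar 9: v0=G3 v1=G4 downbeat P8
  -> R1 @ bar 1 tick 0 v(0, 1): G3/G4 P8 -> B3/B4 P8 similar
  -> R7 @ bar 2 tick 0 v(1,): B4->C4 leap 11st
  -> R3 @ bar 6 tick 0 v(0, 1): G3 above F3
  -> R4 @ bar 6 tick 0 v(0, 1): G3/F3 M2 untreated
  -> R3 @ bar 6 tick 1 v(0, 1): G3 above F3
  -> R3 @ bar 6 tick 2 v(0, 1): G3 above F3
  -> R3 @ bar 6 tick 3 v(0, 1): G3 above F3
  -> R7 @ bar 7 tick 0 v(1,): F3->E4 leap 11st
  -> R2 @ bar 9 tick 0 v(0, 1): F3/D4 M6 -> G3/G4 P8 similar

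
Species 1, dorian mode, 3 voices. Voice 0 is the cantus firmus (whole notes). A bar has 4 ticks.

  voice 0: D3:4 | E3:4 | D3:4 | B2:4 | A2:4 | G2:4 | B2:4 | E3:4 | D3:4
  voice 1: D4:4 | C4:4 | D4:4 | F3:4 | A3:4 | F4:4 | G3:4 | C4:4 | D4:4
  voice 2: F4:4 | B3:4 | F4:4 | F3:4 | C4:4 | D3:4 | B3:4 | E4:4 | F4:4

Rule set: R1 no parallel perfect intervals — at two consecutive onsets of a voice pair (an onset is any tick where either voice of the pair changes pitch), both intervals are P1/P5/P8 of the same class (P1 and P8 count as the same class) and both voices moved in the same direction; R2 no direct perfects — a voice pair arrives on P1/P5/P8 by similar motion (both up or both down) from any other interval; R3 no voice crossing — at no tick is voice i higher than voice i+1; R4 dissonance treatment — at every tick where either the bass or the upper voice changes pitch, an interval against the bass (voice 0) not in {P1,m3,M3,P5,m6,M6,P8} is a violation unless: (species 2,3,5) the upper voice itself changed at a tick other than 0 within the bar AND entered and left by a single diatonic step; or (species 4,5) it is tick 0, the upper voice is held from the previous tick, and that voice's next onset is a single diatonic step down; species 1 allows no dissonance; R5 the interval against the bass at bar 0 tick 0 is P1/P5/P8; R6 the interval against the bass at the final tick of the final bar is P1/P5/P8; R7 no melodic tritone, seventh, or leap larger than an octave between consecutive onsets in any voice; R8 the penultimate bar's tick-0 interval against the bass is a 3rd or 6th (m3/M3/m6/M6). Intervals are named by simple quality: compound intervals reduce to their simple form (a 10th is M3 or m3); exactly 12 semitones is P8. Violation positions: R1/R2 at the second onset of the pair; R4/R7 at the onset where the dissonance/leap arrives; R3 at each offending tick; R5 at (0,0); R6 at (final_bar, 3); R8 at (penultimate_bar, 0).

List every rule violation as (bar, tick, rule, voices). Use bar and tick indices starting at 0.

bar 0: v0=D3 v1=D4 v2=F4 downbeat m3
bar 1: v0=E3 v1=C4 v2=B3 downbeat P5
bar 2: v0=D3 v1=D4 v2=F4 downbeat m3
bar 3: v0=B2 v1=F3 v2=F3 downbeat TT
bar 4: v0=A2 v1=A3 v2=C4 downbeat m3
bar 5: v0=G2 v1=F4 v2=D3 downbeat P5
bar 6: v0=B2 v1=G3 v2=B3 downbeat P8
bar 7: v0=E3 v1=C4 v2=E4 downbeat P8
bar 8: v0=D3 v1=D4 v2=F4 downbeat m3
  -> R5 @ bar 0 tick 0 v(0, 2): opens on m3
  -> R3 @ bar 1 tick 0 v(1, 2): C4 above B3
  -> R7 @ bar 1 tick 0 v(2,): F4->B3 leap 6st
  -> R3 @ bar 1 tick 1 v(1, 2): C4 above B3
  -> R3 @ bar 1 tick 2 v(1, 2): C4 above B3
  -> R3 @ bar 1 tick 3 v(1, 2): C4 above B3
  -> R7 @ bar 2 tick 0 v(2,): B3->F4 leap 6st
  -> R2 @ bar 3 tick 0 v(1, 2): D4/F4 m3 -> F3/F3 P1 similar
  -> R4 @ bar 3 tick 0 v(0, 1): B2/F3 TT untreated
  -> R4 @ bar 3 tick 0 v(0, 2): B2/F3 TT untreated
  -> R2 @ bar 5 tick 0 v(0, 2): A2/C4 m3 -> G2/D3 P5 similar
  -> R3 @ bar 5 tick 0 v(1, 2): F4 above D3
  -> R4 @ bar 5 tick 0 v(0, 1): G2/F4 m7 untreated
  -> R7 @ bar 5 tick 0 v(2,): C4->D3 leap 10st
  -> R3 @ bar 5 tick 1 v(1, 2): F4 above D3
  -> R3 @ bar 5 tick 2 v(1, 2): F4 above D3
  -> R3 @ bar 5 tick 3 v(1, 2): F4 above D3
  -> R2 @ bar 6 tick 0 v(0, 2): G2/D3 P5 -> B2/B3 P8 similar
  -> R7 @ bar 6 tick 0 v(1,): F4->G3 leap 10st
  -> R1 @ bar 7 tick 0 v(0, 2): B2/B3 P8 -> E3/E4 P8 similar
  -> R8 @ bar 7 tick 0 v(0, 2): penult P8 not 3rd/6th
  -> R6 @ bar 8 tick 3 v(0, 2): closes on m3

(0, 0, R5, (0, 2))
(1, 0, R3, (1, 2))
(1, 0, R7, (2,))
(1, 1, R3, (1, 2))
(1, 2, R3, (1, 2))
(1, 3, R3, (1, 2))
(2, 0, R7, (2,))
(3, 0, R2, (1, 2))
(3, 0, R4, (0, 1))
(3, 0, R4, (0, 2))
(5, 0, R2, (0, 2))
(5, 0, R3, (1, 2))
(5, 0, R4, (0, 1))
(5, 0, R7, (2,))
(5, 1, R3, (1, 2))
(5, 2, R3, (1, 2))
(5, 3, R3, (1, 2))
(6, 0, R2, (0, 2))
(6, 0, R7, (1,))
(7, 0, R1, (0, 2))
(7, 0, R8, (0, 2))
(8, 3, R6, (0, 2))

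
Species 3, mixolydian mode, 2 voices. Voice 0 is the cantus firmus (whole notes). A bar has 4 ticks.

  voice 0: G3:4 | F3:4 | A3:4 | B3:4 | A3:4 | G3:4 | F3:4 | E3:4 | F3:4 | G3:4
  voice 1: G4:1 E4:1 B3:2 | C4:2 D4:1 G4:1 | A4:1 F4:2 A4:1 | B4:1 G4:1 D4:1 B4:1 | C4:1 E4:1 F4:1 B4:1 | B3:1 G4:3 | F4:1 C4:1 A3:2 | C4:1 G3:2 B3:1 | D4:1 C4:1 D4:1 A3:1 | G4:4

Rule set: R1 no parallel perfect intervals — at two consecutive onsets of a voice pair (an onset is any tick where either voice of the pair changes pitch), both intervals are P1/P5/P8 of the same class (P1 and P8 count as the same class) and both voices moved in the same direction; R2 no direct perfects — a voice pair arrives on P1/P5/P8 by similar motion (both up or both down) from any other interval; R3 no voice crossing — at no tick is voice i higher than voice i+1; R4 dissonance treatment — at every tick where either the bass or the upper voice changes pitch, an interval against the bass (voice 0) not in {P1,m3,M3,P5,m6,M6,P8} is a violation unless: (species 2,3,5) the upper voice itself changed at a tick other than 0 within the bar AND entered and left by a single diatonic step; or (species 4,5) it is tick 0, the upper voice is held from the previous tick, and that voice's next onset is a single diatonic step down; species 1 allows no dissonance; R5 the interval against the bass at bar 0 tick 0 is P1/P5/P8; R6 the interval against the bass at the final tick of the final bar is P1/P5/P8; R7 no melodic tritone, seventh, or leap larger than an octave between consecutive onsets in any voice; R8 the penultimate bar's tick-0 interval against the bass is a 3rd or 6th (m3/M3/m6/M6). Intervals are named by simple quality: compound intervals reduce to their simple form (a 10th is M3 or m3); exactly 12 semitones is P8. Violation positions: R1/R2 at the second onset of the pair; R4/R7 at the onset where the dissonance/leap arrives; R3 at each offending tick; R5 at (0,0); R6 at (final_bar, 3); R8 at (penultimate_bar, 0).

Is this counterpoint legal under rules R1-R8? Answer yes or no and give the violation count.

bar 0: v0=G3 v1=G4 (P8)
bar 1: v0=F3 v1=C4 (P5)
bar 2: v0=A3 v1=A4 (P8)
bar 3: v0=B3 v1=B4 (P8)
bar 4: v0=A3 v1=C4 (m3)
bar 5: v0=G3 v1=B3 (M3)
bar 6: v0=F3 v1=F4 (P8)
bar 7: v0=E3 v1=C4 (m6)
bar 8: v0=F3 v1=D4 (M6)
bar 9: v0=G3 v1=G4 (P8)
  R4 @ bar1.3: F3/G4 M2 untreated
  R2 @ bar2.0: F3/G4 M2 -> A3/A4 P8 similar
  R1 @ bar3.0: A3/A4 P8 -> B3/B4 P8 similar
  R7 @ bar4.0: B4->C4 leap 11st
  R4 @ bar4.3: A3/B4 M2 untreated
  R7 @ bar4.3: F4->B4 leap 6st
  R1 @ bar6.0: G3/G4 P8 -> F3/F4 P8 similar
  R2 @ bar9.0: F3/A3 M3 -> G3/G4 P8 similar
  R7 @ bar9.0: A3->G4 leap 10st

No (9 violations)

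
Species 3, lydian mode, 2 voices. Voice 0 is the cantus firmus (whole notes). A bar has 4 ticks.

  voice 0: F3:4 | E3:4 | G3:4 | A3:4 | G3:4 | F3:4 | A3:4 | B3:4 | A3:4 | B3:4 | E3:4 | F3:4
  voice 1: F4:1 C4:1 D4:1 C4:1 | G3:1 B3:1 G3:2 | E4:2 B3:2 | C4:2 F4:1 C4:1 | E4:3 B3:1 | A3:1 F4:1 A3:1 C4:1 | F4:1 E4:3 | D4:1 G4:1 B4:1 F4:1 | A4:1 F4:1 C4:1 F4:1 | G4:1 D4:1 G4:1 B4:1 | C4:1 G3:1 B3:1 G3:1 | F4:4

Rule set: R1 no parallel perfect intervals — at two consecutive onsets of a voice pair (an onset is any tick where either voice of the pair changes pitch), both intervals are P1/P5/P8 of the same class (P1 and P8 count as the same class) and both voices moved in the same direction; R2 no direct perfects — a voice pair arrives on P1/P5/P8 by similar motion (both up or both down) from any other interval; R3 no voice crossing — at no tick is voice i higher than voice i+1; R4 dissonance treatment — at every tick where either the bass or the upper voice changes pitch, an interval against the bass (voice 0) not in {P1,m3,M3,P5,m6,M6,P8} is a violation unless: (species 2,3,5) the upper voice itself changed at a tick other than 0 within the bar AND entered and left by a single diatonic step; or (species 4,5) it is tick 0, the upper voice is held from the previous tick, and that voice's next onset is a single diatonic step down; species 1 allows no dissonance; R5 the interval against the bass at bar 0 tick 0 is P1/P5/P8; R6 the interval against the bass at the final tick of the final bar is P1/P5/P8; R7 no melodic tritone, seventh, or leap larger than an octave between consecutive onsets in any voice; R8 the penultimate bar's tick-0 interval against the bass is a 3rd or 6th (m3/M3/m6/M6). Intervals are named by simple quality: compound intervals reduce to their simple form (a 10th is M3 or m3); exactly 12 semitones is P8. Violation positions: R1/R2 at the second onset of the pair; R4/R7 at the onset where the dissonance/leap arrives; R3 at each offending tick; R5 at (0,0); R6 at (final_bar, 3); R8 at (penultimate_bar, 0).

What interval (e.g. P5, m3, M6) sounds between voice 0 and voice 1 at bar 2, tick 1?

voice 0=G3 voice 1=E4 -> M6

M6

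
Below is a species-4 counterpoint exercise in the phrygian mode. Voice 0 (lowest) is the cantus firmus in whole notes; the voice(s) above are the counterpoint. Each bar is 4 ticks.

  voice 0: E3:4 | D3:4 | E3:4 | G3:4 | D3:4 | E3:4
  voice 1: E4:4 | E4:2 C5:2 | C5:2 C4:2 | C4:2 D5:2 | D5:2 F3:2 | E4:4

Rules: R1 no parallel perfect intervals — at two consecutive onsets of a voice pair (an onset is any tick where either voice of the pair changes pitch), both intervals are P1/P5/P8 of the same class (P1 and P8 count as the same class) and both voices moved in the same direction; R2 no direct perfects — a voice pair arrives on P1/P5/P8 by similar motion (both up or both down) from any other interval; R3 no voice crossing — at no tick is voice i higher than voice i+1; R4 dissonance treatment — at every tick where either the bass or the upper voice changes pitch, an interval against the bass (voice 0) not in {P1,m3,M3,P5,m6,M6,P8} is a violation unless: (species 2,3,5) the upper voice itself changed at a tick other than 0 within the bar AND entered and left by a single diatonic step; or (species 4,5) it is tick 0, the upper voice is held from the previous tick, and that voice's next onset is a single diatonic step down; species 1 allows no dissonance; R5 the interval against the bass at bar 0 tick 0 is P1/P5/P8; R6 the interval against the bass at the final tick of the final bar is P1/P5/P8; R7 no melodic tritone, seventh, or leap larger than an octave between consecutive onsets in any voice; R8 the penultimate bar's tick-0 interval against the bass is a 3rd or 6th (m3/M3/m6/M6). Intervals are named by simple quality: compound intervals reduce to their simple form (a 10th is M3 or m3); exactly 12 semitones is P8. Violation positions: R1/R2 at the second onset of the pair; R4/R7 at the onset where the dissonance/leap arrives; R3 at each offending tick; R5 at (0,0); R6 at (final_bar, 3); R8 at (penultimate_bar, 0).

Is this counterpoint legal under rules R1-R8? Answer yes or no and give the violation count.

bar 0: v0=E3 v1=E4 (P8)
bar 1: v0=D3 v1=E4 (M2)
bar 2: v0=E3 v1=C5 (m6)
bar 3: v0=G3 v1=C4 (P4)
bar 4: v0=D3 v1=D5 (P1)
bar 5: v0=E3 v1=E4 (P8)
  R4 @ bar1.0: D3/E4 M2 untreated
  R4 @ bar1.2: D3/C5 m7 untreated
  R4 @ bar3.0: G3/C4 P4 untreated
  R7 @ bar3.2: C4->D5 leap 14st
  R8 @ bar4.0: penult P1 not 3rd/6th
  R7 @ bar4.2: D5->F3 leap 21st
  R2 @ bar5.0: D3/F3 m3 -> E3/E4 P8 similar
  R7 @ bar5.0: F3->E4 leap 11st

No (8 violations)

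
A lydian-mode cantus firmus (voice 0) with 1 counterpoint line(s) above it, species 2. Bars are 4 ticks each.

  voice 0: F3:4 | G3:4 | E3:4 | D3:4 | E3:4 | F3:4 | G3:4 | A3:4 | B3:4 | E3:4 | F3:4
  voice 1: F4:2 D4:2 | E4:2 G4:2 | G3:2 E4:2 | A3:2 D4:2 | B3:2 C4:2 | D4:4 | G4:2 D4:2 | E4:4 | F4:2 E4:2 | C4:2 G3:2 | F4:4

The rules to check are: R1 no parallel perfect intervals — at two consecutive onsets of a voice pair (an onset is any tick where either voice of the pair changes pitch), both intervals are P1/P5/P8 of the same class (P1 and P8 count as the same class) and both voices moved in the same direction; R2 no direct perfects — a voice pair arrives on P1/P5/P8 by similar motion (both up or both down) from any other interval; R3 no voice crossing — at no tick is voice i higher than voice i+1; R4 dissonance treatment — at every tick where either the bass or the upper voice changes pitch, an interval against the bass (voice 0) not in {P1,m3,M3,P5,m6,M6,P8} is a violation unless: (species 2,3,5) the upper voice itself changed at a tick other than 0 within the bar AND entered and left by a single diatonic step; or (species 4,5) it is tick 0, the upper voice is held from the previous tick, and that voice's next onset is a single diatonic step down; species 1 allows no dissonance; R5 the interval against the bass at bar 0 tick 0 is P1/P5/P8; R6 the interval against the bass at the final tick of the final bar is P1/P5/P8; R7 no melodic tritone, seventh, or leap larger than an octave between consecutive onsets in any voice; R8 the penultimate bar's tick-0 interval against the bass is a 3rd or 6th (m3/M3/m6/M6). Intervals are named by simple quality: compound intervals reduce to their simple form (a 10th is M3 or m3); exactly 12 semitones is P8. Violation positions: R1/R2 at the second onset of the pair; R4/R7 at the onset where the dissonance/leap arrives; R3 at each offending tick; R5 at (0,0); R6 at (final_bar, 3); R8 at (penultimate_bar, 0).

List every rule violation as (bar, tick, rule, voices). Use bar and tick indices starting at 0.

(3, 0, R2, (0, 1))
(6, 0, R2, (0, 1))
(7, 0, R1, (0, 1))
(8, 0, R4, (0, 1))
(8, 2, R4, (0, 1))
(10, 0, R2, (0, 1))
(10, 0, R7, (1,))

bar 0: v0=F3 v1=F4 downbeat P8
bar 1: v0=G3 v1=E4 downbeat M6
bar 2: v0=E3 v1=G3 downbeat m3
bar 3: v0=D3 v1=A3 downbeat P5
bar 4: v0=E3 v1=B3 downbeat P5
bar 5: v0=F3 v1=D4 downbeat M6
bar 6: v0=G3 v1=G4 downbeat P8
bar 7: v0=A3 v1=E4 downbeat P5
bar 8: v0=B3 v1=F4 downbeat TT
bar 9: v0=E3 v1=C4 downbeat m6
bar 10: v0=F3 v1=F4 downbeat P8
  -> R2 @ bar 3 tick 0 v(0, 1): E3/E4 P8 -> D3/A3 P5 similar
  -> R2 @ bar 6 tick 0 v(0, 1): F3/D4 M6 -> G3/G4 P8 similar
  -> R1 @ bar 7 tick 0 v(0, 1): G3/D4 P5 -> A3/E4 P5 similar
  -> R4 @ bar 8 tick 0 v(0, 1): B3/F4 TT untreated
  -> R4 @ bar 8 tick 2 v(0, 1): B3/E4 P4 untreated
  -> R2 @ bar 10 tick 0 v(0, 1): E3/G3 m3 -> F3/F4 P8 similar
  -> R7 @ bar 10 tick 0 v(1,): G3->F4 leap 10st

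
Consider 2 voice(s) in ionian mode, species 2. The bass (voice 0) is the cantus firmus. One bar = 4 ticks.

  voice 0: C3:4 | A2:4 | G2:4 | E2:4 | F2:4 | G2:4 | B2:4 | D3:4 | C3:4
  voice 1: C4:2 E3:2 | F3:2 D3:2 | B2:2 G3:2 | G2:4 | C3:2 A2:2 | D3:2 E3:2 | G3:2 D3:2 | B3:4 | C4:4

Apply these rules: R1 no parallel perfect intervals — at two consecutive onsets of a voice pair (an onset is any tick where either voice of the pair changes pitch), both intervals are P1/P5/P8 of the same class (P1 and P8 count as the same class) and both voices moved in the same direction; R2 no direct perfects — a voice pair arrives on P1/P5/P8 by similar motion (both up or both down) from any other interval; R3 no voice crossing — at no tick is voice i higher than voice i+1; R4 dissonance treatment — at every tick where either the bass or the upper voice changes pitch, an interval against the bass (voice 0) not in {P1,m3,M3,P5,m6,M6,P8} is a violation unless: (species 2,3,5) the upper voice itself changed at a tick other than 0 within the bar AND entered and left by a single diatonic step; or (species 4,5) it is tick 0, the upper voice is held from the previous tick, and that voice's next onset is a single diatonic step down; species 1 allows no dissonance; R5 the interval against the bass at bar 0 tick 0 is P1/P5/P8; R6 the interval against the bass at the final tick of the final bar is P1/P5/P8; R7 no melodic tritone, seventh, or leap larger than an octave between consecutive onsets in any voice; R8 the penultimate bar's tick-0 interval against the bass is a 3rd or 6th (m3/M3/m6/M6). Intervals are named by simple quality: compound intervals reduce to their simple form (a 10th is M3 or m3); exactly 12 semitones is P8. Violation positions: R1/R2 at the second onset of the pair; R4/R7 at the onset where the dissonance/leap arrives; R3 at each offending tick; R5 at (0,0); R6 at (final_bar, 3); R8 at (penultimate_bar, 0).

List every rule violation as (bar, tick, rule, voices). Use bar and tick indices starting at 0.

bar 0: v0=C3 v1=C4 downbeat P8
bar 1: v0=A2 v1=F3 downbeat m6
bar 2: v0=G2 v1=B2 downbeat M3
bar 3: v0=E2 v1=G2 downbeat m3
bar 4: v0=F2 v1=C3 downbeat P5
bar 5: v0=G2 v1=D3 downbeat P5
bar 6: v0=B2 v1=G3 downbeat m6
bar 7: v0=D3 v1=B3 downbeat M6
bar 8: v0=C3 v1=C4 downbeat P8
  -> R4 @ bar 1 tick 2 v(0, 1): A2/D3 P4 untreated
  -> R2 @ bar 4 tick 0 v(0, 1): E2/G2 m3 -> F2/C3 P5 similar
  -> R2 @ bar 5 tick 0 v(0, 1): F2/A2 M3 -> G2/D3 P5 similar

(1, 2, R4, (0, 1))
(4, 0, R2, (0, 1))
(5, 0, R2, (0, 1))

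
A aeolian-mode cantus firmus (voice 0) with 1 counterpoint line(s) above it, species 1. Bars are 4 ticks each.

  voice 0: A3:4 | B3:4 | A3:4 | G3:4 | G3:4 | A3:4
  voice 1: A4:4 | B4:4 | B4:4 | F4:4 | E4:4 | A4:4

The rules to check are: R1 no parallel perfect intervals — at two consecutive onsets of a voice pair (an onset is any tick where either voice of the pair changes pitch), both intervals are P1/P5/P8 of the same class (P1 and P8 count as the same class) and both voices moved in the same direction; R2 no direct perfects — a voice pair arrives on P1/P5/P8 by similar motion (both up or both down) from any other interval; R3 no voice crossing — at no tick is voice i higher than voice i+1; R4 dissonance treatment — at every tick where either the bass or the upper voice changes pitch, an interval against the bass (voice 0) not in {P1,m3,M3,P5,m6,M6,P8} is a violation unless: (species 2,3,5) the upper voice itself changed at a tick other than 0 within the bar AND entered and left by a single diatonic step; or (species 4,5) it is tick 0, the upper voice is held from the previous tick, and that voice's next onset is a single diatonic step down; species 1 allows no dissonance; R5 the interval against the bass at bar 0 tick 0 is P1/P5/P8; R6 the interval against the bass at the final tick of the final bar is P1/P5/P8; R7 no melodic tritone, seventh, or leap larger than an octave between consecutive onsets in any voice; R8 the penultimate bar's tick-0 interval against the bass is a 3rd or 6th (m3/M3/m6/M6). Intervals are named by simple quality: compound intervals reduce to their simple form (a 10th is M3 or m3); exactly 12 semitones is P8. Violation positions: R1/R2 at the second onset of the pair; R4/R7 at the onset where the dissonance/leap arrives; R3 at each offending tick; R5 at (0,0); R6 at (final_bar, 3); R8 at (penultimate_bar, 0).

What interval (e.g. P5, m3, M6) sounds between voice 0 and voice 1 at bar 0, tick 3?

voice 0=A3 voice 1=A4 -> P8

P8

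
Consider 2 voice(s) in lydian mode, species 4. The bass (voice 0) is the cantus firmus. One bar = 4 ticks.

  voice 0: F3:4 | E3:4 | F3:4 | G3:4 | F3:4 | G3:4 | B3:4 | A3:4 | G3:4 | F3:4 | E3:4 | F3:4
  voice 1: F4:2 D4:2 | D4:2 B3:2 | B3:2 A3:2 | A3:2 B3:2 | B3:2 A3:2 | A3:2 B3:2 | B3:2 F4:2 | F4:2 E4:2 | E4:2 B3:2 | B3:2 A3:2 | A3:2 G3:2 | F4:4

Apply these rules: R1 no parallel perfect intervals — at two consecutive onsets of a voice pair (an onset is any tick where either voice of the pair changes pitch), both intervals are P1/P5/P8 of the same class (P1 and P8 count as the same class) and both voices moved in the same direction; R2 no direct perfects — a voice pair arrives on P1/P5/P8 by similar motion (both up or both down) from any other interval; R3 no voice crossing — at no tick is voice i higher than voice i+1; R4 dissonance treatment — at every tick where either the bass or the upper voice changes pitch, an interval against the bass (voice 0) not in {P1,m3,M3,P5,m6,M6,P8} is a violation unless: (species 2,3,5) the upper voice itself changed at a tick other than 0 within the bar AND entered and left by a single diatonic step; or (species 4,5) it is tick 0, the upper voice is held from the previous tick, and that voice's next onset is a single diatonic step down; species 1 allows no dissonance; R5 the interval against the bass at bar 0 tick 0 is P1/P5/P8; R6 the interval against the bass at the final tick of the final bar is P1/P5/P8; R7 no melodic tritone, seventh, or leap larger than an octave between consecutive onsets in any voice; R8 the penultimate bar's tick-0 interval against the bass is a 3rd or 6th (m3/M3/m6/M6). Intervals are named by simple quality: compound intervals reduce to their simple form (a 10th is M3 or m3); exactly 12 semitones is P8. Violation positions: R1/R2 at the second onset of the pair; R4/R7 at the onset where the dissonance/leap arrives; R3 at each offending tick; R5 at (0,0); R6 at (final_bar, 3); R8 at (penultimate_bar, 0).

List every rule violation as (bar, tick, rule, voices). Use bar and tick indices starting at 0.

bar 0: v0=F3 v1=F4 downbeat P8
bar 1: v0=E3 v1=D4 downbeat m7
bar 2: v0=F3 v1=B3 downbeat TT
bar 3: v0=G3 v1=A3 downbeat M2
bar 4: v0=F3 v1=B3 downbeat TT
bar 5: v0=G3 v1=A3 downbeat M2
bar 6: v0=B3 v1=B3 downbeat P1
bar 7: v0=A3 v1=F4 downbeat m6
bar 8: v0=G3 v1=E4 downbeat M6
bar 9: v0=F3 v1=B3 downbeat TT
bar 10: v0=E3 v1=A3 downbeat P4
bar 11: v0=F3 v1=F4 downbeat P8
  -> R4 @ bar 1 tick 0 v(0, 1): E3/D4 m7 untreated
  -> R4 @ bar 3 tick 0 v(0, 1): G3/A3 M2 untreated
  -> R4 @ bar 5 tick 0 v(0, 1): G3/A3 M2 untreated
  -> R4 @ bar 6 tick 2 v(0, 1): B3/F4 TT untreated
  -> R7 @ bar 6 tick 2 v(1,): B3->F4 leap 6st
  -> R8 @ bar 10 tick 0 v(0, 1): penult P4 not 3rd/6th
  -> R2 @ bar 11 tick 0 v(0, 1): E3/G3 m3 -> F3/F4 P8 similar
  -> R7 @ bar 11 tick 0 v(1,): G3->F4 leap 10st

(1, 0, R4, (0, 1))
(3, 0, R4, (0, 1))
(5, 0, R4, (0, 1))
(6, 2, R4, (0, 1))
(6, 2, R7, (1,))
(10, 0, R8, (0, 1))
(11, 0, R2, (0, 1))
(11, 0, R7, (1,))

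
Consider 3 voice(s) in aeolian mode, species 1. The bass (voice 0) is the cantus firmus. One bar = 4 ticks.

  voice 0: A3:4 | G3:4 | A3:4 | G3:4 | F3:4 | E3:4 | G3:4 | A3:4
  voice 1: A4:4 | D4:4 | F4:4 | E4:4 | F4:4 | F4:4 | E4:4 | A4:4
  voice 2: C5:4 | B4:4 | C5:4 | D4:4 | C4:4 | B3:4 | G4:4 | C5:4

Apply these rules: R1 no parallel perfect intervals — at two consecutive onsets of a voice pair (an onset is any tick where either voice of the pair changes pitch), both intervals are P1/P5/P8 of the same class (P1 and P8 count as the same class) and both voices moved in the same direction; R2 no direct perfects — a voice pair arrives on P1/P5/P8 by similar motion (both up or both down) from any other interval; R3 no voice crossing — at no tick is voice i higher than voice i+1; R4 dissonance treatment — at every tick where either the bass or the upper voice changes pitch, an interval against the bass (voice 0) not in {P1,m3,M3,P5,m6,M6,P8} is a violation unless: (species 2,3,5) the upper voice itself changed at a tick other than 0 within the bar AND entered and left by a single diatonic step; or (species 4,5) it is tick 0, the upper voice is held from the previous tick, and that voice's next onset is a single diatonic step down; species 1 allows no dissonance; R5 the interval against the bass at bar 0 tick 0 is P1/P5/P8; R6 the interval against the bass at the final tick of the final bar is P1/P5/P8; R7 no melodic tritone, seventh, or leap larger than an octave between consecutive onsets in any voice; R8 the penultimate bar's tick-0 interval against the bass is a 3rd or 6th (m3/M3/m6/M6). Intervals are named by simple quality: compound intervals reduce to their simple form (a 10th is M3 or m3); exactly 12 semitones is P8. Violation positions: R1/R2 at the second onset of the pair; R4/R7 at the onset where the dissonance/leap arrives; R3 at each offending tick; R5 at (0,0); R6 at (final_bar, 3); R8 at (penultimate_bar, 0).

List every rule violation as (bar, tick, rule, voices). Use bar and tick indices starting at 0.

bar 0: v0=A3 v1=A4 v2=C5 downbeat m3
bar 1: v0=G3 v1=D4 v2=B4 downbeat M3
bar 2: v0=A3 v1=F4 v2=C5 downbeat m3
bar 3: v0=G3 v1=E4 v2=D4 downbeat P5
bar 4: v0=F3 v1=F4 v2=C4 downbeat P5
bar 5: v0=E3 v1=F4 v2=B3 downbeat P5
bar 6: v0=G3 v1=E4 v2=G4 downbeat P8
bar 7: v0=A3 v1=A4 v2=C5 downbeat m3
  -> R5 @ bar 0 tick 0 v(0, 2): opens on m3
  -> R2 @ bar 1 tick 0 v(0, 1): A3/A4 P8 -> G3/D4 P5 similar
  -> R2 @ bar 2 tick 0 v(1, 2): D4/B4 M6 -> F4/C5 P5 similar
  -> R2 @ bar 3 tick 0 v(0, 2): A3/C5 m3 -> G3/D4 P5 similar
  -> R3 @ bar 3 tick 0 v(1, 2): E4 above D4
  -> R7 @ bar 3 tick 0 v(2,): C5->D4 leap 10st
  -> R3 @ bar 3 tick 1 v(1, 2): E4 above D4
  -> R3 @ bar 3 tick 2 v(1, 2): E4 above D4
  -> R3 @ bar 3 tick 3 v(1, 2): E4 above D4
  -> R1 @ bar 4 tick 0 v(0, 2): G3/D4 P5 -> F3/C4 P5 similar
  -> R3 @ bar 4 tick 0 v(1, 2): F4 above C4
  -> R3 @ bar 4 tick 1 v(1, 2): F4 above C4
  -> R3 @ bar 4 tick 2 v(1, 2): F4 above C4
  -> R3 @ bar 4 tick 3 v(1, 2): F4 above C4
  -> R1 @ bar 5 tick 0 v(0, 2): F3/C4 P5 -> E3/B3 P5 similar
  -> R3 @ bar 5 tick 0 v(1, 2): F4 above B3
  -> R4 @ bar 5 tick 0 v(0, 1): E3/F4 m2 untreated
  -> R3 @ bar 5 tick 1 v(1, 2): F4 above B3
  -> R3 @ bar 5 tick 2 v(1, 2): F4 above B3
  -> R3 @ bar 5 tick 3 v(1, 2): F4 above B3
  -> R2 @ bar 6 tick 0 v(0, 2): E3/B3 P5 -> G3/G4 P8 similar
  -> R8 @ bar 6 tick 0 v(0, 2): penult P8 not 3rd/6th
  -> R2 @ bar 7 tick 0 v(0, 1): G3/E4 M6 -> A3/A4 P8 similar
  -> R6 @ bar 7 tick 3 v(0, 2): closes on m3

(0, 0, R5, (0, 2))
(1, 0, R2, (0, 1))
(2, 0, R2, (1, 2))
(3, 0, R2, (0, 2))
(3, 0, R3, (1, 2))
(3, 0, R7, (2,))
(3, 1, R3, (1, 2))
(3, 2, R3, (1, 2))
(3, 3, R3, (1, 2))
(4, 0, R1, (0, 2))
(4, 0, R3, (1, 2))
(4, 1, R3, (1, 2))
(4, 2, R3, (1, 2))
(4, 3, R3, (1, 2))
(5, 0, R1, (0, 2))
(5, 0, R3, (1, 2))
(5, 0, R4, (0, 1))
(5, 1, R3, (1, 2))
(5, 2, R3, (1, 2))
(5, 3, R3, (1, 2))
(6, 0, R2, (0, 2))
(6, 0, R8, (0, 2))
(7, 0, R2, (0, 1))
(7, 3, R6, (0, 2))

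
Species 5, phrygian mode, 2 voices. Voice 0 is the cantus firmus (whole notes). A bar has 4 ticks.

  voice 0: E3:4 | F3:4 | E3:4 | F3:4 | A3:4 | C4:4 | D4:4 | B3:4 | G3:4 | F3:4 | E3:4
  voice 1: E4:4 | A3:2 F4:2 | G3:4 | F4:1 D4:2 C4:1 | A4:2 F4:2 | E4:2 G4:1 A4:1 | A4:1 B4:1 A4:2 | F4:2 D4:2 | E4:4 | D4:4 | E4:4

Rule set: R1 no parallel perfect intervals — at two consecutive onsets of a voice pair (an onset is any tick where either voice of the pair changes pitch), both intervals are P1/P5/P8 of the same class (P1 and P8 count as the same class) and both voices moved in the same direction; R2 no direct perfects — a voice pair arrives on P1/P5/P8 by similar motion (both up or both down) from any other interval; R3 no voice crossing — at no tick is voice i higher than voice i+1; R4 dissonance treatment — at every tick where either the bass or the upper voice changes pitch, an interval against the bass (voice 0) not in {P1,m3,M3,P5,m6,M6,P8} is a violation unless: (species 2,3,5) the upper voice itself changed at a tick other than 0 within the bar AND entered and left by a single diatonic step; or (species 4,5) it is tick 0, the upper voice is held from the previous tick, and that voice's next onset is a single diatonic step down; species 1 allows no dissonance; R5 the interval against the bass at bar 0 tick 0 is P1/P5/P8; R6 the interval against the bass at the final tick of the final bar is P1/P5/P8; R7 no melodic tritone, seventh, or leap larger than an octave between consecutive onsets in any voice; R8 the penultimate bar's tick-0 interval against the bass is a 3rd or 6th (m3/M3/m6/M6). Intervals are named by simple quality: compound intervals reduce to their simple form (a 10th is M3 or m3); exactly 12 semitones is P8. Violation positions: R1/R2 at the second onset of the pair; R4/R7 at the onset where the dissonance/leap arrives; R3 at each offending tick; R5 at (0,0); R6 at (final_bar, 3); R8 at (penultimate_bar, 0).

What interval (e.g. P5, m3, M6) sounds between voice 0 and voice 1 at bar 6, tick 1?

voice 0=D4 voice 1=B4 -> M6

M6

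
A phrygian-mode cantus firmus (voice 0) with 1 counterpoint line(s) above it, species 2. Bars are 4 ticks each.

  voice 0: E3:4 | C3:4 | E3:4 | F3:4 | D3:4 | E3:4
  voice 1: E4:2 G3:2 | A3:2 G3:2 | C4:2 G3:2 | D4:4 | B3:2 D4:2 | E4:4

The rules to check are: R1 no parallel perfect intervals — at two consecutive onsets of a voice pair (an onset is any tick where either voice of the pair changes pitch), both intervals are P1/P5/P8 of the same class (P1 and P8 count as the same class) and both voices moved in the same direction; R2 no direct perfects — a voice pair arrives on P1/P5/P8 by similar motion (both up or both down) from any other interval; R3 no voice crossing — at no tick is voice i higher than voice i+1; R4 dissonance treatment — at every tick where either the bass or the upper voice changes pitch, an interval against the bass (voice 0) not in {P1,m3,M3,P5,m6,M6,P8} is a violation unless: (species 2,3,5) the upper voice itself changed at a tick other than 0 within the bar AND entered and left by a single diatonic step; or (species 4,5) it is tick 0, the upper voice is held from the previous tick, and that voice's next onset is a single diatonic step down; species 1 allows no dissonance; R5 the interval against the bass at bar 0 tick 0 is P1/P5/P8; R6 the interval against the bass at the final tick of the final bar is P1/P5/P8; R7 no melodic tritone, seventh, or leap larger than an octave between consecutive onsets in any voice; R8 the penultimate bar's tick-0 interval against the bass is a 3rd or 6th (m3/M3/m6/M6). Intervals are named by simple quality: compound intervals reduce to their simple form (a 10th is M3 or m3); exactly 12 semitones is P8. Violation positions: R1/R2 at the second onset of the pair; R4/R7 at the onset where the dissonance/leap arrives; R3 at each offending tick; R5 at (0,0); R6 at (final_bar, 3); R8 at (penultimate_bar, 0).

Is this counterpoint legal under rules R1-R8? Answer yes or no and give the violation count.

No (1 violations)

bar 0: v0=E3 v1=E4 (P8)
bar 1: v0=C3 v1=A3 (M6)
bar 2: v0=E3 v1=C4 (m6)
bar 3: v0=F3 v1=D4 (M6)
bar 4: v0=D3 v1=B3 (M6)
bar 5: v0=E3 v1=E4 (P8)
  R1 @ bar5.0: D3/D4 P8 -> E3/E4 P8 similar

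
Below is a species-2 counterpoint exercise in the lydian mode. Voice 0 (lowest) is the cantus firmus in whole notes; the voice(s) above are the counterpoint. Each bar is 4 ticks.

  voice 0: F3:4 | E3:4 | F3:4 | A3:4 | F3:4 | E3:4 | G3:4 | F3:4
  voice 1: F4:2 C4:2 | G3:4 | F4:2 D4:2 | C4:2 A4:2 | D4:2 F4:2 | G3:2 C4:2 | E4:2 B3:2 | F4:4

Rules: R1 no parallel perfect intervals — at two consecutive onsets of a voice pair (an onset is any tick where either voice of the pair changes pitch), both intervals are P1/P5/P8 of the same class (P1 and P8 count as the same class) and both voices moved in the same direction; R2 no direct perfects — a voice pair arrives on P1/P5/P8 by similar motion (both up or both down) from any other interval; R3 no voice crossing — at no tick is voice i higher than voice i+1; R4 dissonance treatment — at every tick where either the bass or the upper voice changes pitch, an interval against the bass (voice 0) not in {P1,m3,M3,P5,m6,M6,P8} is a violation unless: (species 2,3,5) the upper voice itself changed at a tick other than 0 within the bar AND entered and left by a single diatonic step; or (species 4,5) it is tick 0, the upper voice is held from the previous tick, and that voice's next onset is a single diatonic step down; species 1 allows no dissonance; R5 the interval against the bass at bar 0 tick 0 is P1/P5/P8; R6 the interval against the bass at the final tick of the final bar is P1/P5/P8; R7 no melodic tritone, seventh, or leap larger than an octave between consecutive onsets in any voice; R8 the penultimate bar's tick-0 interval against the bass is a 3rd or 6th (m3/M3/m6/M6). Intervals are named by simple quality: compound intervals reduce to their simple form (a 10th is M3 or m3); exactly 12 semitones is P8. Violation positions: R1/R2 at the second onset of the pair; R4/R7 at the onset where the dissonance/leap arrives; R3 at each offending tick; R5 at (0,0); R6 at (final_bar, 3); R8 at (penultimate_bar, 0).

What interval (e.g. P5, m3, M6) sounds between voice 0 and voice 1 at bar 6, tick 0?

M6

voice 0=G3 voice 1=E4 -> M6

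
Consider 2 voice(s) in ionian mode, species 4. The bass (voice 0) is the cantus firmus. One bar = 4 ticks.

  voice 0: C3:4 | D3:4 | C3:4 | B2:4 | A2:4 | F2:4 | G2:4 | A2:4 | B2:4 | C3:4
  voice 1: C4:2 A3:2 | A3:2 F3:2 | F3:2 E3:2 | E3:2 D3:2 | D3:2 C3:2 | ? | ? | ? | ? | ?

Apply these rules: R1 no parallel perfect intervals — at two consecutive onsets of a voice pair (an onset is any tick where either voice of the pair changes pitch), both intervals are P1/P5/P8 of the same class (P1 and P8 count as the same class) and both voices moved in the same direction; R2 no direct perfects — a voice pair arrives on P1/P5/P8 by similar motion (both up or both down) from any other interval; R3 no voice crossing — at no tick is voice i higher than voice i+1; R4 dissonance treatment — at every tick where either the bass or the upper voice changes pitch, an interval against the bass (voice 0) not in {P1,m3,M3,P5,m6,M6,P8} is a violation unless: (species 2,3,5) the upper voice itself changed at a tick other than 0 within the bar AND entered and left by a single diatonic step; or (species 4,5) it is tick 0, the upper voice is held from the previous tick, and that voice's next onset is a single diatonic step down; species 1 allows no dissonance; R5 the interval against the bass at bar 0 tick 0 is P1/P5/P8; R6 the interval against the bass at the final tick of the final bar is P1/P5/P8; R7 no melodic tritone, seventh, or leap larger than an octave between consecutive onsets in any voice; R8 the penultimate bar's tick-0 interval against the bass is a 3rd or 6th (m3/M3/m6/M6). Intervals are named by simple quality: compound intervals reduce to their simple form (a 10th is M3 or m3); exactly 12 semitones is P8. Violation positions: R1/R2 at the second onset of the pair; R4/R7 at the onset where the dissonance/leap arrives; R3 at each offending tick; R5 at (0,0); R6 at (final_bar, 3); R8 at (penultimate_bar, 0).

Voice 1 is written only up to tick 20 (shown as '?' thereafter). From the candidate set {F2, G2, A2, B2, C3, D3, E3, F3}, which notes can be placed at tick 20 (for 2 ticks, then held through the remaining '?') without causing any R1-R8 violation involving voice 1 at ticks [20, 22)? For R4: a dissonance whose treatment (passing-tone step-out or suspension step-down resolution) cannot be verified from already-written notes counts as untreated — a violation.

{A2, C3, D3, F3}

F2: violates R2
G2: violates R4
A2: legal
B2: violates R4
C3: legal
D3: legal
E3: violates R4
F3: legal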